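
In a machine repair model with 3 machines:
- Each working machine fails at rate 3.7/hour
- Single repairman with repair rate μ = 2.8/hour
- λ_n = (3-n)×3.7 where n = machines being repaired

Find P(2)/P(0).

P(2)/P(0) = ∏_{i=0}^{2-1} λ_i/μ_{i+1}
= (3-0)×3.7/2.8 × (3-1)×3.7/2.8
= 10.4770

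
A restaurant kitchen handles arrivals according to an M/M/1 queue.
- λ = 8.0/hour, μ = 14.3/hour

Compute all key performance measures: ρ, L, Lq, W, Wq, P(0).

Step 1: ρ = λ/μ = 8.0/14.3 = 0.5594
Step 2: L = λ/(μ-λ) = 8.0/6.30 = 1.2698
Step 3: Lq = λ²/(μ(μ-λ)) = 64.00/(14.3×6.30) = 0.7104
Step 4: W = 1/(μ-λ) = 1/6.30 = 0.15873
Step 5: Wq = λ/(μ(μ-λ)) = 8.0/(14.3×6.30) = 0.08880
Step 6: P(0) = 1-ρ = 0.4406
Verify: L = λW = 8.0×0.15873 = 1.2698 ✔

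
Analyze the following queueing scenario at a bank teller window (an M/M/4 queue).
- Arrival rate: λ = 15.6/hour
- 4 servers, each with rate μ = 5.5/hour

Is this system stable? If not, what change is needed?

Stability requires ρ = λ/(cμ) < 1
ρ = 15.6/(4 × 5.5) = 15.6/22.00 = 0.7091
Since 0.7091 < 1, the system is STABLE.
The servers are busy 70.91% of the time.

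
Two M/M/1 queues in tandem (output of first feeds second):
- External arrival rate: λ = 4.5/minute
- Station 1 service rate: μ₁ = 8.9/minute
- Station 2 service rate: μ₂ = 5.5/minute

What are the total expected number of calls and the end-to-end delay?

By Jackson's theorem, each station behaves as independent M/M/1.
Station 1: ρ₁ = 4.5/8.9 = 0.5056, L₁ = ρ₁/(1-ρ₁) = λ/(μ₁-λ) = 4.5/4.40 = 1.0227
Station 2: ρ₂ = 4.5/5.5 = 0.8182, L₂ = ρ₂/(1-ρ₂) = λ/(μ₂-λ) = 4.5/1.00 = 4.5000
Total: L = L₁ + L₂ = 1.0227 + 4.5000 = 5.5227
W = L/λ = 5.5227/4.5 = 1.2273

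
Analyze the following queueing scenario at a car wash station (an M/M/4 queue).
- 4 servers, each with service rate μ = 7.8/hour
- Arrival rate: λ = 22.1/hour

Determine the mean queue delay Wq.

Traffic intensity: ρ = λ/(cμ) = 22.1/(4×7.8) = 0.7083
Since ρ = 0.7083 < 1, system is stable.
Offered load a = λ/μ = cρ = 22.1/7.8 = 2.8333
P₀ = [ Σₙ₌₀^3 aⁿ/n! + a^4/(4!(1-ρ)) ]⁻¹
Σ = a^0/0! + a^1/1! + a^2/2! + a^3/3! = 1.0000 + 2.8333 + 4.0139 + 3.7909 = 11.6381
a^4/(4!(1-ρ)) = 64.44522/(24 × 0.2916667) = 9.2065
P₀ = 1/(11.6381 + 9.2065) = 0.04797
Lq = P₀·a^4·ρ / (4!(1-ρ)²) = 0.047974 × 64.4452 × 0.70833 / (24 × 0.085069) = 1.0726
Wq = Lq/λ = 1.07263/22.1 = 0.04854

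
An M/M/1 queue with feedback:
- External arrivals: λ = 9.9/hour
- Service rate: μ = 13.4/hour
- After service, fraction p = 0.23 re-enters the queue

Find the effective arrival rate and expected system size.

Effective arrival rate: λ_eff = λ/(1-p) = 9.9/(1-0.23) = 9.9/0.77 = 12.857143
ρ = λ_eff/μ = 12.857143/13.4 = 0.9594883
L = ρ/(1-ρ) = 0.9594883/(1-0.9594883) = 23.6842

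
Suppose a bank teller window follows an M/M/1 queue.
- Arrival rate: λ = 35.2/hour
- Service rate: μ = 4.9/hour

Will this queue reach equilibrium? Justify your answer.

Stability requires ρ = λ/(cμ) < 1
ρ = 35.2/(1 × 4.9) = 35.2/4.90 = 7.1837
Since 7.1837 ≥ 1, the system is UNSTABLE.
Queue grows without bound. Need μ > λ = 35.2.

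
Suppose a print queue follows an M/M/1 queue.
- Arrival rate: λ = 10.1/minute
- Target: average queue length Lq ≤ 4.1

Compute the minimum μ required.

For M/M/1: Lq = λ²/(μ(μ-λ))
Need Lq ≤ 4.1, i.e. μ(μ-λ) ≥ λ²/4.1
μ² - 10.1μ - 102.01/4.1 ≥ 0  →  μ² - 10.1μ - 24.8805 ≥ 0
Quadratic formula (positive root): μ = [λ + √(λ² + 4×24.8805)]/2
Discriminant: 102.01 + 4×24.8805 = 201.5320, √201.5320 = 14.1962
μ ≥ (10.1 + 14.1962)/2 = 12.1481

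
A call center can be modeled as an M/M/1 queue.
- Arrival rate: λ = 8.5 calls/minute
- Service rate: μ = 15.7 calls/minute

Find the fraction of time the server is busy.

Server utilization: ρ = λ/μ
ρ = 8.5/15.7 = 0.5414
The server is busy 54.14% of the time.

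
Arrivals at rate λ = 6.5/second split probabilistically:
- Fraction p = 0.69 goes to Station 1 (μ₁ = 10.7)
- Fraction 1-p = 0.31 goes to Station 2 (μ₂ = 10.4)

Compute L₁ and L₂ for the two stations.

Effective rates: λ₁ = 6.5×0.69 = 4.485, λ₂ = 6.5×0.31 = 2.015
Station 1: ρ₁ = 4.485/10.7 = 0.41916, L₁ = ρ₁/(1-ρ₁) = 0.41916/(1-0.41916) = 0.7216
Station 2: ρ₂ = 2.015/10.4 = 0.19375, L₂ = ρ₂/(1-ρ₂) = 0.19375/(1-0.19375) = 0.2403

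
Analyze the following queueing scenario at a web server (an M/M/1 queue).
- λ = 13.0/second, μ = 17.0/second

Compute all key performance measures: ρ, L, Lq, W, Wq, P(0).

Step 1: ρ = λ/μ = 13.0/17.0 = 0.7647
Step 2: L = λ/(μ-λ) = 13.0/4.00 = 3.2500
Step 3: Lq = λ²/(μ(μ-λ)) = 169.00/(17.0×4.00) = 2.4853
Step 4: W = 1/(μ-λ) = 1/4.00 = 0.2500
Step 5: Wq = λ/(μ(μ-λ)) = 13.0/(17.0×4.00) = 0.1912
Step 6: P(0) = 1-ρ = 0.2353
Verify: L = λW = 13.0×0.2500 = 3.2500 ✔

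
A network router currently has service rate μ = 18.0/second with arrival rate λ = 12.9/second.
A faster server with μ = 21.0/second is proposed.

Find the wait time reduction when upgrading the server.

System 1: ρ₁ = 12.9/18.0 = 0.7167, W₁ = 1/(18.0-12.9) = 0.19608
System 2: ρ₂ = 12.9/21.0 = 0.6143, W₂ = 1/(21.0-12.9) = 0.12346
Improvement: (W₁-W₂)/W₁ = (0.19608-0.12346)/0.19608 = 37.04%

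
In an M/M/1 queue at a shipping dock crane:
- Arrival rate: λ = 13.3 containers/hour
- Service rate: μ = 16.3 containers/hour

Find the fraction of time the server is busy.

Server utilization: ρ = λ/μ
ρ = 13.3/16.3 = 0.8160
The server is busy 81.60% of the time.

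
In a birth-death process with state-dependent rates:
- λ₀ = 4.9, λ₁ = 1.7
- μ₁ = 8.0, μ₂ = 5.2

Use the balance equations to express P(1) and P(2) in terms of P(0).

Balance equations:
State 0: λ₀P₀ = μ₁P₁ → P₁ = (λ₀/μ₁)P₀ = (4.9/8.0)P₀ = 0.6125P₀
State 1: P₂ = (λ₀λ₁)/(μ₁μ₂)P₀ = (4.9×1.7)/(8.0×5.2)P₀ = 0.2002P₀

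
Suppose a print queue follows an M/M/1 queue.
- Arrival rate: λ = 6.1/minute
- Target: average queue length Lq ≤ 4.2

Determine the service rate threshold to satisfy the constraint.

For M/M/1: Lq = λ²/(μ(μ-λ))
Need Lq ≤ 4.2, i.e. μ(μ-λ) ≥ λ²/4.2
μ² - 6.1μ - 37.21/4.2 ≥ 0  →  μ² - 6.1μ - 8.85952 ≥ 0
Quadratic formula (positive root): μ = [λ + √(λ² + 4×8.85952)]/2
Discriminant: 37.21 + 4×8.85952 = 72.6481, √72.6481 = 8.5234
μ ≥ (6.1 + 8.5234)/2 = 7.3117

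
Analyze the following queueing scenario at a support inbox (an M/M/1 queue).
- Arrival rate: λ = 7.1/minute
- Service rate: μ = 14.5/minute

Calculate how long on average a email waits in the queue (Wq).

First, compute utilization: ρ = λ/μ = 7.1/14.5 = 0.4897
For M/M/1: Wq = λ/(μ(μ-λ))
Wq = 7.1/(14.5 × (14.5-7.1))
Wq = 7.1/(14.5 × 7.40)
Wq = 0.06617 minutes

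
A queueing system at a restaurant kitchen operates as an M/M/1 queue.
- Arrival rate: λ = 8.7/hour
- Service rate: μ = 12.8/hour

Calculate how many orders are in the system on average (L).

ρ = λ/μ = 8.7/12.8 = 0.6797
For M/M/1: L = λ/(μ-λ)
L = 8.7/(12.8-8.7) = 8.7/4.10
L = 2.1220 orders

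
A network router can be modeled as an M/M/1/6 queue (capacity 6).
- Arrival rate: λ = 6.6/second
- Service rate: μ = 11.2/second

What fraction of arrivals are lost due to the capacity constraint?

ρ = λ/μ = 6.6/11.2 = 0.58929
P₀ = (1-ρ)/(1-ρ^(K+1)) = (1-0.58929)/(1-0.58929^7) = 0.4107/0.9753 = 0.4211
P_K = P₀×ρ^K = 0.42110 × 0.58929^6 = 0.42110 × 0.041877 = 0.01763
Blocking probability = 1.76%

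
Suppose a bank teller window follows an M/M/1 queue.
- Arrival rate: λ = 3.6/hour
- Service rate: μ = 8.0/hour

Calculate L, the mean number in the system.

ρ = λ/μ = 3.6/8.0 = 0.4500
For M/M/1: L = λ/(μ-λ)
L = 3.6/(8.0-3.6) = 3.6/4.40
L = 0.8182 transactions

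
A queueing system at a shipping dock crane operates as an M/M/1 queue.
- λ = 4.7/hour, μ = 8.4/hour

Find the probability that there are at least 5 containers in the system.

ρ = λ/μ = 4.7/8.4 = 0.55952
P(N ≥ n) = ρⁿ
P(N ≥ 5) = 0.55952^5
P(N ≥ 5) = 0.05484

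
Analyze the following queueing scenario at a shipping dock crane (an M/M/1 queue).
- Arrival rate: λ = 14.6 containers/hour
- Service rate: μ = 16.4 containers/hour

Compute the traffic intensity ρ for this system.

Server utilization: ρ = λ/μ
ρ = 14.6/16.4 = 0.8902
The server is busy 89.02% of the time.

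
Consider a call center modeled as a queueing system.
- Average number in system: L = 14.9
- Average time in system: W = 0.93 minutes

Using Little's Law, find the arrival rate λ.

Little's Law: L = λW, so λ = L/W
λ = 14.9/0.93 = 16.0215 calls/minute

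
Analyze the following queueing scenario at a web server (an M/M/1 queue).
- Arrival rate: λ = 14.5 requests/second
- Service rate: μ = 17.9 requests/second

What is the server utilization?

Server utilization: ρ = λ/μ
ρ = 14.5/17.9 = 0.8101
The server is busy 81.01% of the time.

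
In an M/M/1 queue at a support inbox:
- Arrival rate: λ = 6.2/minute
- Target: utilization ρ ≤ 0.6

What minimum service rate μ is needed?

ρ = λ/μ, so μ = λ/ρ
μ ≥ 6.2/0.6 = 10.3333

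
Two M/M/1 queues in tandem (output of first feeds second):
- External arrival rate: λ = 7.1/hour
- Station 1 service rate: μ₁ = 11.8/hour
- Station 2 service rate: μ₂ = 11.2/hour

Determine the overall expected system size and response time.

By Jackson's theorem, each station behaves as independent M/M/1.
Station 1: ρ₁ = 7.1/11.8 = 0.6017, L₁ = ρ₁/(1-ρ₁) = λ/(μ₁-λ) = 7.1/4.70 = 1.5106
Station 2: ρ₂ = 7.1/11.2 = 0.6339, L₂ = ρ₂/(1-ρ₂) = λ/(μ₂-λ) = 7.1/4.10 = 1.7317
Total: L = L₁ + L₂ = 1.5106 + 1.7317 = 3.2423
W = L/λ = 3.2423/7.1 = 0.4567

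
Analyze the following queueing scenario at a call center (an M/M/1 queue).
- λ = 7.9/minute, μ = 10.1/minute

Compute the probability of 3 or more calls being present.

ρ = λ/μ = 7.9/10.1 = 0.78218
P(N ≥ n) = ρⁿ
P(N ≥ 3) = 0.78218^3
P(N ≥ 3) = 0.4785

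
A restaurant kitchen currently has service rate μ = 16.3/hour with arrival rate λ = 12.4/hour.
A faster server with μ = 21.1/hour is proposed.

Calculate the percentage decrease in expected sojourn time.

System 1: ρ₁ = 12.4/16.3 = 0.7607, W₁ = 1/(16.3-12.4) = 0.25641
System 2: ρ₂ = 12.4/21.1 = 0.5877, W₂ = 1/(21.1-12.4) = 0.11494
Improvement: (W₁-W₂)/W₁ = (0.25641-0.11494)/0.25641 = 55.17%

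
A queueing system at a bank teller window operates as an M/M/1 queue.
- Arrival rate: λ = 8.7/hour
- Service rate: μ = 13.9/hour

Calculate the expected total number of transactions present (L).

ρ = λ/μ = 8.7/13.9 = 0.6259
For M/M/1: L = λ/(μ-λ)
L = 8.7/(13.9-8.7) = 8.7/5.20
L = 1.6731 transactions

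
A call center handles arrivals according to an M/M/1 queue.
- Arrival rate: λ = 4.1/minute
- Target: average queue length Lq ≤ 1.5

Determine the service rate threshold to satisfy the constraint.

For M/M/1: Lq = λ²/(μ(μ-λ))
Need Lq ≤ 1.5, i.e. μ(μ-λ) ≥ λ²/1.5
μ² - 4.1μ - 16.81/1.5 ≥ 0  →  μ² - 4.1μ - 11.20667 ≥ 0
Quadratic formula (positive root): μ = [λ + √(λ² + 4×11.20667)]/2
Discriminant: 16.81 + 4×11.20667 = 61.6367, √61.6367 = 7.8509
μ ≥ (4.1 + 7.8509)/2 = 5.9755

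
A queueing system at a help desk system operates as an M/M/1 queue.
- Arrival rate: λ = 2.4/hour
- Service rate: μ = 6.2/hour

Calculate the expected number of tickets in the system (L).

ρ = λ/μ = 2.4/6.2 = 0.3871
For M/M/1: L = λ/(μ-λ)
L = 2.4/(6.2-2.4) = 2.4/3.80
L = 0.6316 tickets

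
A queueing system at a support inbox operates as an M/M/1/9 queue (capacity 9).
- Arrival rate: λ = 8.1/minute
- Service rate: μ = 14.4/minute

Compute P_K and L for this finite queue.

ρ = λ/μ = 8.1/14.4 = 0.5625
P₀ = (1-ρ)/(1-ρ^(K+1)) = (1-0.5625)/(1-0.5625^10) = 0.4375/0.9968 = 0.4389
P_K = P₀×ρ^K = 0.43889 × 0.5625^9 = 0.43889 × 0.0056377 = 0.002474
Blocking probability P_9 = 0.002474 (0.25%)
L = ρ[1 - (K+1)ρ^K + Kρ^(K+1)] / [(1-ρ)(1-ρ^(K+1))]
L = 0.5625 × (1 - 10×0.005638 + 9×0.003171) / ((1 - 0.5625) × (1 - 0.003171)) = 1.2539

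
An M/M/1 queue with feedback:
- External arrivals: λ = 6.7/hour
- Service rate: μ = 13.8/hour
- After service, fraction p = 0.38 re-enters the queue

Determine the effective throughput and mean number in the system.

Effective arrival rate: λ_eff = λ/(1-p) = 6.7/(1-0.38) = 6.7/0.62 = 10.80645
ρ = λ_eff/μ = 10.80645/13.8 = 0.783076
L = ρ/(1-ρ) = 0.783076/(1-0.783076) = 3.6099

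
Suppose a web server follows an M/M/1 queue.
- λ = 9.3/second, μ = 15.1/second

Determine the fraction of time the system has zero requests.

ρ = λ/μ = 9.3/15.1 = 0.6159
P(0) = 1 - ρ = 1 - 0.6159 = 0.3841
The server is idle 38.41% of the time.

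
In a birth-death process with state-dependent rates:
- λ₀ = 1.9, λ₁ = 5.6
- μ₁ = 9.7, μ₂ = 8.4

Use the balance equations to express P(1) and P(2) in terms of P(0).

Balance equations:
State 0: λ₀P₀ = μ₁P₁ → P₁ = (λ₀/μ₁)P₀ = (1.9/9.7)P₀ = 0.1959P₀
State 1: P₂ = (λ₀λ₁)/(μ₁μ₂)P₀ = (1.9×5.6)/(9.7×8.4)P₀ = 0.1306P₀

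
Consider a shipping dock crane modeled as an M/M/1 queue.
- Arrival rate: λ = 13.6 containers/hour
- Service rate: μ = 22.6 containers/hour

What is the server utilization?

Server utilization: ρ = λ/μ
ρ = 13.6/22.6 = 0.6018
The server is busy 60.18% of the time.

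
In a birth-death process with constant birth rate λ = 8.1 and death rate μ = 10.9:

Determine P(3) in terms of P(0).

For constant rates: P(n)/P(0) = (λ/μ)^n
P(3)/P(0) = (8.1/10.9)^3 = 0.74312^3 = 0.4104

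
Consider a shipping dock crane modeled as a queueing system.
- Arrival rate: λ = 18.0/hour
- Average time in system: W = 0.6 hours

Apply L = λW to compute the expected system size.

Little's Law: L = λW
L = 18.0 × 0.6 = 10.8000 containers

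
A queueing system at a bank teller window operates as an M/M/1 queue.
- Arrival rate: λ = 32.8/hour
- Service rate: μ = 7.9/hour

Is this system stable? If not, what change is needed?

Stability requires ρ = λ/(cμ) < 1
ρ = 32.8/(1 × 7.9) = 32.8/7.90 = 4.1519
Since 4.1519 ≥ 1, the system is UNSTABLE.
Queue grows without bound. Need μ > λ = 32.8.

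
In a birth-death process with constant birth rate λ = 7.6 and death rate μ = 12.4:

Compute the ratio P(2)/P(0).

For constant rates: P(n)/P(0) = (λ/μ)^n
P(2)/P(0) = (7.6/12.4)^2 = 0.612903^2 = 0.3757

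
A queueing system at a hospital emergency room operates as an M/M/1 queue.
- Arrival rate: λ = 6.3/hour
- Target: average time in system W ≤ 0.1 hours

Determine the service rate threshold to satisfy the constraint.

For M/M/1: W = 1/(μ-λ)
Need W ≤ 0.1, so 1/(μ-λ) ≤ 0.1
μ - λ ≥ 1/0.1 = 10.0000
μ ≥ 6.3 + 10.0000 = 16.3000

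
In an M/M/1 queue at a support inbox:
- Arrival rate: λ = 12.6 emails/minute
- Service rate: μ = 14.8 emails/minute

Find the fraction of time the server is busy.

Server utilization: ρ = λ/μ
ρ = 12.6/14.8 = 0.8514
The server is busy 85.14% of the time.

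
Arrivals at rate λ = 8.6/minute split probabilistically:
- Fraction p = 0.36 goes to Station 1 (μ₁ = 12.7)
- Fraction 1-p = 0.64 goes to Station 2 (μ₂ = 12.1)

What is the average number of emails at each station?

Effective rates: λ₁ = 8.6×0.36 = 3.096, λ₂ = 8.6×0.64 = 5.504
Station 1: ρ₁ = 3.096/12.7 = 0.2438, L₁ = ρ₁/(1-ρ₁) = 0.2438/(1-0.2438) = 0.3224
Station 2: ρ₂ = 5.504/12.1 = 0.454876, L₂ = ρ₂/(1-ρ₂) = 0.454876/(1-0.454876) = 0.8344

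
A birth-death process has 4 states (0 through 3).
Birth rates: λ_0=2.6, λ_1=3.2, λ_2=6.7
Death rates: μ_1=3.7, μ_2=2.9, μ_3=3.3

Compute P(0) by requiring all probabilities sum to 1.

Ratios P(n)/P(0) = (λ₀···λₙ₋₁)/(μ₁···μₙ):
P(1)/P(0) = (2.6)/(3.7) = 0.7027
P(2)/P(0) = (2.6×3.2)/(3.7×2.9) = 0.7754
P(3)/P(0) = (2.6×3.2×6.7)/(3.7×2.9×3.3) = 1.5743

Normalization: ∑ P(n) = 1
P(0) × (1.0000 + 0.7027 + 0.7754 + 1.5743) = 1
P(0) × 4.0524 = 1
P(0) = 1/4.0524 = 0.2468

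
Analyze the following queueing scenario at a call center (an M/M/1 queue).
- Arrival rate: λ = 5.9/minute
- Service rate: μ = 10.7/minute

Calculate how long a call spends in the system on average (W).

First, compute utilization: ρ = λ/μ = 5.9/10.7 = 0.5514
For M/M/1: W = 1/(μ-λ)
W = 1/(10.7-5.9) = 1/4.80
W = 0.2083 minutes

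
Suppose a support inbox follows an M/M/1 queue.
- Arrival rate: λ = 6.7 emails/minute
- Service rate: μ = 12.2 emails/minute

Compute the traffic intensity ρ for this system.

Server utilization: ρ = λ/μ
ρ = 6.7/12.2 = 0.5492
The server is busy 54.92% of the time.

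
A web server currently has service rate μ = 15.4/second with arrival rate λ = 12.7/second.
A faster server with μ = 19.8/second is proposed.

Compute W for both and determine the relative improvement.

System 1: ρ₁ = 12.7/15.4 = 0.8247, W₁ = 1/(15.4-12.7) = 0.37037
System 2: ρ₂ = 12.7/19.8 = 0.6414, W₂ = 1/(19.8-12.7) = 0.14085
Improvement: (W₁-W₂)/W₁ = (0.37037-0.14085)/0.37037 = 61.97%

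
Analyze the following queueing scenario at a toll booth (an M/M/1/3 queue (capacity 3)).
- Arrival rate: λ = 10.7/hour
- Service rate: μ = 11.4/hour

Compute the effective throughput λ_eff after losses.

ρ = λ/μ = 10.7/11.4 = 0.9386
P₀ = (1-ρ)/(1-ρ^(K+1)) = (1-0.9386)/(1-0.9386^4) = 0.06140/0.2239 = 0.2742
P_K = P₀×ρ^K = 0.27424 × 0.9386^3 = 0.27424 × 0.82688 = 0.2268
λ_eff = λ(1-P_K) = 10.7 × (1 - 0.22676) = 10.7 × 0.77324 = 8.2737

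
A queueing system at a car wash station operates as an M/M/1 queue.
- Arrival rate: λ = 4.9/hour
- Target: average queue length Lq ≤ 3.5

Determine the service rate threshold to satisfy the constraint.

For M/M/1: Lq = λ²/(μ(μ-λ))
Need Lq ≤ 3.5, i.e. μ(μ-λ) ≥ λ²/3.5
μ² - 4.9μ - 24.01/3.5 ≥ 0  →  μ² - 4.9μ - 6.8600 ≥ 0
Quadratic formula (positive root): μ = [λ + √(λ² + 4×6.8600)]/2
Discriminant: 24.01 + 4×6.8600 = 51.4500, √51.4500 = 7.17287
μ ≥ (4.9 + 7.17287)/2 = 6.0364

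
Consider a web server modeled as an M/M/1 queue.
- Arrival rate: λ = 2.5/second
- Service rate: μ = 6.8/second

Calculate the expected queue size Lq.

ρ = λ/μ = 2.5/6.8 = 0.3676
For M/M/1: Lq = λ²/(μ(μ-λ))
Lq = 6.25/(6.8 × 4.30)
Lq = 0.2137 requests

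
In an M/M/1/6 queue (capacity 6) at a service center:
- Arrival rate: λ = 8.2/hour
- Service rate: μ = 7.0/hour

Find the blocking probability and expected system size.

ρ = λ/μ = 8.2/7.0 = 1.17143
P₀ = (1-ρ)/(1-ρ^(K+1)) = (1-1.17143)/(1-1.17143^7) = -0.17143/-2.0270 = 0.08457
P_K = P₀×ρ^K = 0.08457 × 1.17143^6 = 0.08457 × 2.5840 = 0.2185
Blocking probability P_6 = 0.2185 (21.85%)
L = ρ[1 - (K+1)ρ^K + Kρ^(K+1)] / [(1-ρ)(1-ρ^(K+1))]
L = 1.17143 × (1 - 7×2.58403 + 6×3.02701) / ((1 - 1.17143) × (1 - 3.02701)) = 3.6201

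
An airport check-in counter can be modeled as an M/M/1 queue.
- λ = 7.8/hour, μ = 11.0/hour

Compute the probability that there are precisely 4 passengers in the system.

ρ = λ/μ = 7.8/11.0 = 0.7091
P(n) = (1-ρ)ρⁿ
P(4) = (1-0.7091) × 0.7091^4
P(4) = 0.29090 × 0.25283
P(4) = 0.07355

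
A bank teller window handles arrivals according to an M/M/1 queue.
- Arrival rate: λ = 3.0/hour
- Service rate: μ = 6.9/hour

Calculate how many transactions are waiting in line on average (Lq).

ρ = λ/μ = 3.0/6.9 = 0.4348
For M/M/1: Lq = λ²/(μ(μ-λ))
Lq = 9.00/(6.9 × 3.90)
Lq = 0.3344 transactions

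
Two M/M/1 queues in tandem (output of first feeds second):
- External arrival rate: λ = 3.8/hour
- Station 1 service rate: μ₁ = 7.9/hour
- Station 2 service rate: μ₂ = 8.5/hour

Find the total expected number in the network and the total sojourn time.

By Jackson's theorem, each station behaves as independent M/M/1.
Station 1: ρ₁ = 3.8/7.9 = 0.4810, L₁ = ρ₁/(1-ρ₁) = λ/(μ₁-λ) = 3.8/4.10 = 0.9268
Station 2: ρ₂ = 3.8/8.5 = 0.4471, L₂ = ρ₂/(1-ρ₂) = λ/(μ₂-λ) = 3.8/4.70 = 0.8085
Total: L = L₁ + L₂ = 0.9268 + 0.8085 = 1.7353
W = L/λ = 1.7353/3.8 = 0.4567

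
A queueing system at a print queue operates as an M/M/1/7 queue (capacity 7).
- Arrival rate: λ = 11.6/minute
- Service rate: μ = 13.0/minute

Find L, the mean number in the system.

ρ = λ/μ = 11.6/13.0 = 0.8923
P₀ = (1-ρ)/(1-ρ^(K+1)) = (1-0.8923)/(1-0.8923^8) = 0.1077/0.5981 = 0.1801
P_K = P₀×ρ^K = 0.18006 × 0.8923^7 = 0.18006 × 0.45038 = 0.08110
L = ρ[1 - (K+1)ρ^K + Kρ^(K+1)] / [(1-ρ)(1-ρ^(K+1))]
L = 0.8923 × (1 - 8×0.450377 + 7×0.401871) / ((1 - 0.8923) × (1 - 0.401871)) = 2.9100 jobs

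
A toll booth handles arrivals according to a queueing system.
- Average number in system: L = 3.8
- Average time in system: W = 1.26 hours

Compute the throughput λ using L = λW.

Little's Law: L = λW, so λ = L/W
λ = 3.8/1.26 = 3.0159 vehicles/hour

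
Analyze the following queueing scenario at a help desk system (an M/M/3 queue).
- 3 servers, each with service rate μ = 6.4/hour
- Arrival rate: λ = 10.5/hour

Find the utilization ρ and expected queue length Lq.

Traffic intensity: ρ = λ/(cμ) = 10.5/(3×6.4) = 0.5469
Since ρ = 0.5469 < 1, system is stable.
Offered load a = λ/μ = cρ = 10.5/6.4 = 1.6406
P₀ = [ Σₙ₌₀^2 aⁿ/n! + a^3/(3!(1-ρ)) ]⁻¹
Σ = a^0/0! + a^1/1! + a^2/2! = 1.00000 + 1.64062 + 1.34583 = 3.9865
a^3/(3!(1-ρ)) = 4.4160/(6 × 0.45313) = 1.6243
P₀ = 1/(3.9865 + 1.6243) = 0.1782
Lq = P₀·a^3·ρ / (3!(1-ρ)²) = 0.1782 × 4.4160 × 0.5469 / (6 × 0.2053) = 0.3494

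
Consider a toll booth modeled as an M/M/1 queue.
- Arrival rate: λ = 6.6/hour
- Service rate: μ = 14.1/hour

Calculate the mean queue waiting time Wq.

First, compute utilization: ρ = λ/μ = 6.6/14.1 = 0.4681
For M/M/1: Wq = λ/(μ(μ-λ))
Wq = 6.6/(14.1 × (14.1-6.6))
Wq = 6.6/(14.1 × 7.50)
Wq = 0.06241 hours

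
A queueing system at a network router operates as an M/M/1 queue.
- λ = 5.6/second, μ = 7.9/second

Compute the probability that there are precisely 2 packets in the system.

ρ = λ/μ = 5.6/7.9 = 0.7089
P(n) = (1-ρ)ρⁿ
P(2) = (1-0.7089) × 0.7089^2
P(2) = 0.2911 × 0.5025
P(2) = 0.1463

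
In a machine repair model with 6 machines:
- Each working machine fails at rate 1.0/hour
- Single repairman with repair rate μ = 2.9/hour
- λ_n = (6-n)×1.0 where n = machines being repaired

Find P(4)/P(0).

P(4)/P(0) = ∏_{i=0}^{4-1} λ_i/μ_{i+1}
= (6-0)×1.0/2.9 × (6-1)×1.0/2.9 × (6-2)×1.0/2.9 × (6-3)×1.0/2.9
= 5.0899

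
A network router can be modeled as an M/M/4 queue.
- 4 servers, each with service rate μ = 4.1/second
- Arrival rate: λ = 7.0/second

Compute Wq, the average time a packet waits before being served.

Traffic intensity: ρ = λ/(cμ) = 7.0/(4×4.1) = 0.4268
Since ρ = 0.4268 < 1, system is stable.
Offered load a = λ/μ = cρ = 7.0/4.1 = 1.7073
P₀ = [ Σₙ₌₀^3 aⁿ/n! + a^4/(4!(1-ρ)) ]⁻¹
Σ = a^0/0! + a^1/1! + a^2/2! + a^3/3! = 1.00000 + 1.70732 + 1.45747 + 0.829452 = 4.9942
a^4/(4!(1-ρ)) = 8.4968/(24 × 0.57317) = 0.6177
P₀ = 1/(4.9942 + 0.6177) = 0.1782
Lq = P₀·a^4·ρ / (4!(1-ρ)²) = 0.17819 × 8.4968 × 0.42683 / (24 × 0.32852) = 0.08196
Wq = Lq/λ = 0.08196/7.0 = 0.01171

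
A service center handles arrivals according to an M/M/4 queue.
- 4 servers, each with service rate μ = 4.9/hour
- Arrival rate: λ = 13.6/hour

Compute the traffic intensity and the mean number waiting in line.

Traffic intensity: ρ = λ/(cμ) = 13.6/(4×4.9) = 0.6939
Since ρ = 0.6939 < 1, system is stable.
Offered load a = λ/μ = cρ = 13.6/4.9 = 2.7755
P₀ = [ Σₙ₌₀^3 aⁿ/n! + a^4/(4!(1-ρ)) ]⁻¹
Σ = a^0/0! + a^1/1! + a^2/2! + a^3/3! = 1.0000 + 2.7755 + 3.8517 + 3.5635 = 11.1907
a^4/(4!(1-ρ)) = 59.3432/(24 × 0.30612) = 8.0773
P₀ = 1/(11.1907 + 8.0773) = 0.05190
Lq = P₀·a^4·ρ / (4!(1-ρ)²) = 0.051899 × 59.3432 × 0.69388 / (24 × 0.093711) = 0.9502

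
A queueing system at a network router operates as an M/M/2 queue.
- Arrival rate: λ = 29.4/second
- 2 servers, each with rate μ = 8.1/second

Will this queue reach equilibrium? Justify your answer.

Stability requires ρ = λ/(cμ) < 1
ρ = 29.4/(2 × 8.1) = 29.4/16.20 = 1.8148
Since 1.8148 ≥ 1, the system is UNSTABLE.
Need c > λ/μ = 29.4/8.1 = 3.63.
Minimum servers needed: c = 4.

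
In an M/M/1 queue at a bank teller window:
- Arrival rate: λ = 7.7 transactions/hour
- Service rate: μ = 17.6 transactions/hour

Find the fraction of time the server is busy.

Server utilization: ρ = λ/μ
ρ = 7.7/17.6 = 0.4375
The server is busy 43.75% of the time.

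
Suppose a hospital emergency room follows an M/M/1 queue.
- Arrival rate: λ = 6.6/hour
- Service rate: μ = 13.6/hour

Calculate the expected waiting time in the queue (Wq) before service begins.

First, compute utilization: ρ = λ/μ = 6.6/13.6 = 0.4853
For M/M/1: Wq = λ/(μ(μ-λ))
Wq = 6.6/(13.6 × (13.6-6.6))
Wq = 6.6/(13.6 × 7.00)
Wq = 0.06933 hours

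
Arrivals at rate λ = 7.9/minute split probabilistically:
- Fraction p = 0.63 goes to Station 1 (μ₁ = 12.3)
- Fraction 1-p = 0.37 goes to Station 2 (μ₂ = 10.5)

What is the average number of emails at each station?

Effective rates: λ₁ = 7.9×0.63 = 4.977, λ₂ = 7.9×0.37 = 2.923
Station 1: ρ₁ = 4.977/12.3 = 0.40463, L₁ = ρ₁/(1-ρ₁) = 0.40463/(1-0.40463) = 0.6796
Station 2: ρ₂ = 2.923/10.5 = 0.2784, L₂ = ρ₂/(1-ρ₂) = 0.2784/(1-0.2784) = 0.3858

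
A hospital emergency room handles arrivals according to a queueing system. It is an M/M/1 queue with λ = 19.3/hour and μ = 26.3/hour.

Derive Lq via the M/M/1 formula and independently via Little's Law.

Method 1 (direct): Lq = λ²/(μ(μ-λ)) = 372.49/(26.3 × 7.00) = 2.0233

Method 2 (Little's Law):
W = 1/(μ-λ) = 1/7.00 = 0.142857
Wq = W - 1/μ = 0.142857 - 0.0380228 = 0.104834
Lq = λWq = 19.3 × 0.104834 = 2.0233 ✔ (matches Method 1)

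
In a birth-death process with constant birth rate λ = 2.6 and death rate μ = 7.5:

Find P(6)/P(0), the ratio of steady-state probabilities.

For constant rates: P(n)/P(0) = (λ/μ)^n
P(6)/P(0) = (2.6/7.5)^6 = 0.34667^6 = 0.001736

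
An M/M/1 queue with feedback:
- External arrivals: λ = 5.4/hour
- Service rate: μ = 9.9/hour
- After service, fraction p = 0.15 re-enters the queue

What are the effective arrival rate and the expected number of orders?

Effective arrival rate: λ_eff = λ/(1-p) = 5.4/(1-0.15) = 5.4/0.85 = 6.3529
ρ = λ_eff/μ = 6.3529/9.9 = 0.6417
L = ρ/(1-ρ) = 0.6417/(1-0.6417) = 1.7910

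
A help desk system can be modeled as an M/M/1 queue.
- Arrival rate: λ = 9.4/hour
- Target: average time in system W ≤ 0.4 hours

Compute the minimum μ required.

For M/M/1: W = 1/(μ-λ)
Need W ≤ 0.4, so 1/(μ-λ) ≤ 0.4
μ - λ ≥ 1/0.4 = 2.5000
μ ≥ 9.4 + 2.5000 = 11.9000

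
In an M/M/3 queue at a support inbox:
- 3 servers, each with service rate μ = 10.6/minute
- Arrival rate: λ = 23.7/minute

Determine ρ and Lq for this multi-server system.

Traffic intensity: ρ = λ/(cμ) = 23.7/(3×10.6) = 0.7453
Since ρ = 0.7453 < 1, system is stable.
Offered load a = λ/μ = cρ = 23.7/10.6 = 2.2358
P₀ = [ Σₙ₌₀^2 aⁿ/n! + a^3/(3!(1-ρ)) ]⁻¹
Σ = a^0/0! + a^1/1! + a^2/2! = 1.00000 + 2.23585 + 2.49951 = 5.7354
a^3/(3!(1-ρ)) = 11.1771/(6 × 0.254717) = 7.3134
P₀ = 1/(5.7354 + 7.3134) = 0.07664
Lq = P₀·a^3·ρ / (3!(1-ρ)²) = 0.076636 × 11.1771 × 0.74528 / (6 × 0.064881) = 1.6399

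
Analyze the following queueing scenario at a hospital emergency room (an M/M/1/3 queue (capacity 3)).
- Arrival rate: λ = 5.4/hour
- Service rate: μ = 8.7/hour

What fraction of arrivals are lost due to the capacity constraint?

ρ = λ/μ = 5.4/8.7 = 0.6207
P₀ = (1-ρ)/(1-ρ^(K+1)) = (1-0.6207)/(1-0.6207^4) = 0.3793/0.8516 = 0.4454
P_K = P₀×ρ^K = 0.4454 × 0.6207^3 = 0.4454 × 0.2391 = 0.1065
Blocking probability = 10.65%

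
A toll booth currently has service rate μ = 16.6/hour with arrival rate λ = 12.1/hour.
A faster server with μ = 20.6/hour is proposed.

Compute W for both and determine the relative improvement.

System 1: ρ₁ = 12.1/16.6 = 0.7289, W₁ = 1/(16.6-12.1) = 0.22222
System 2: ρ₂ = 12.1/20.6 = 0.5874, W₂ = 1/(20.6-12.1) = 0.11765
Improvement: (W₁-W₂)/W₁ = (0.22222-0.11765)/0.22222 = 47.06%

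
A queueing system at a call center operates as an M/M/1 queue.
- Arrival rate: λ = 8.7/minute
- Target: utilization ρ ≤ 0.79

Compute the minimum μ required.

ρ = λ/μ, so μ = λ/ρ
μ ≥ 8.7/0.79 = 11.0127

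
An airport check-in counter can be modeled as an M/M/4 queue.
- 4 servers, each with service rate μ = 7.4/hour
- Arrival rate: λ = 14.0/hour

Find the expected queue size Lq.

Traffic intensity: ρ = λ/(cμ) = 14.0/(4×7.4) = 0.4730
Since ρ = 0.4730 < 1, system is stable.
Offered load a = λ/μ = cρ = 14.0/7.4 = 1.8919
P₀ = [ Σₙ₌₀^3 aⁿ/n! + a^4/(4!(1-ρ)) ]⁻¹
Σ = a^0/0! + a^1/1! + a^2/2! + a^3/3! = 1.0000 + 1.8919 + 1.7896 + 1.1286 = 5.8101
a^4/(4!(1-ρ)) = 12.8111/(24 × 0.52703) = 1.0128
P₀ = 1/(5.8101 + 1.0128) = 0.1466
Lq = P₀·a^4·ρ / (4!(1-ρ)²) = 0.1466 × 12.8111 × 0.4730 / (24 × 0.2778) = 0.1332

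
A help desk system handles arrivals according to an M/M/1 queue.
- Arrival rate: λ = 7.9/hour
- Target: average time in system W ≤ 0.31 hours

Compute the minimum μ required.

For M/M/1: W = 1/(μ-λ)
Need W ≤ 0.31, so 1/(μ-λ) ≤ 0.31
μ - λ ≥ 1/0.31 = 3.2258
μ ≥ 7.9 + 3.2258 = 11.1258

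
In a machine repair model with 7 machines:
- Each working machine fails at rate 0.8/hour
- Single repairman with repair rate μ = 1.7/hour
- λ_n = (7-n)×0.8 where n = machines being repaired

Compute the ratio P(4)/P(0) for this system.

P(4)/P(0) = ∏_{i=0}^{4-1} λ_i/μ_{i+1}
= (7-0)×0.8/1.7 × (7-1)×0.8/1.7 × (7-2)×0.8/1.7 × (7-3)×0.8/1.7
= 41.1949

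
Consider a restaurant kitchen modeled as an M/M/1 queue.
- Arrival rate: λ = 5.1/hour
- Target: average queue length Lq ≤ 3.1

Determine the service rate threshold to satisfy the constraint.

For M/M/1: Lq = λ²/(μ(μ-λ))
Need Lq ≤ 3.1, i.e. μ(μ-λ) ≥ λ²/3.1
μ² - 5.1μ - 26.01/3.1 ≥ 0  →  μ² - 5.1μ - 8.39032 ≥ 0
Quadratic formula (positive root): μ = [λ + √(λ² + 4×8.39032)]/2
Discriminant: 26.01 + 4×8.39032 = 59.5713, √59.5713 = 7.7182
μ ≥ (5.1 + 7.7182)/2 = 6.4091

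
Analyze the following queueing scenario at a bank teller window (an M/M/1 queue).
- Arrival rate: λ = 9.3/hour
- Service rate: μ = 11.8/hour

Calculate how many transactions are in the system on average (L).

ρ = λ/μ = 9.3/11.8 = 0.7881
For M/M/1: L = λ/(μ-λ)
L = 9.3/(11.8-9.3) = 9.3/2.50
L = 3.7200 transactions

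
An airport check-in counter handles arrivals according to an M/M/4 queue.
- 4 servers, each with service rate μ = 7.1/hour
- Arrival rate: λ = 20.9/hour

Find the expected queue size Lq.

Traffic intensity: ρ = λ/(cμ) = 20.9/(4×7.1) = 0.7359
Since ρ = 0.7359 < 1, system is stable.
Offered load a = λ/μ = cρ = 20.9/7.1 = 2.9437
P₀ = [ Σₙ₌₀^3 aⁿ/n! + a^4/(4!(1-ρ)) ]⁻¹
Σ = a^0/0! + a^1/1! + a^2/2! + a^3/3! = 1.00000 + 2.94366 + 4.33257 + 4.25121 = 12.5274
a^4/(4!(1-ρ)) = 75.0848/(24 × 0.264085) = 11.8467
P₀ = 1/(12.5274 + 11.8467) = 0.04103
Lq = P₀·a^4·ρ / (4!(1-ρ)²) = 0.041027 × 75.0848 × 0.73592 / (24 × 0.069741) = 1.3544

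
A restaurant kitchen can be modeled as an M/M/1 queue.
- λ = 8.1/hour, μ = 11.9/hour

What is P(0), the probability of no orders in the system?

ρ = λ/μ = 8.1/11.9 = 0.6807
P(0) = 1 - ρ = 1 - 0.6807 = 0.3193
The server is idle 31.93% of the time.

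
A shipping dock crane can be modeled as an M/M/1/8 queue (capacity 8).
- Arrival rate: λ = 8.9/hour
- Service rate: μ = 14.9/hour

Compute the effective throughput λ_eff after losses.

ρ = λ/μ = 8.9/14.9 = 0.59732
P₀ = (1-ρ)/(1-ρ^(K+1)) = (1-0.59732)/(1-0.59732^9) = 0.4027/0.9903 = 0.4066
P_K = P₀×ρ^K = 0.40662 × 0.59732^8 = 0.40662 × 0.016205 = 0.006589
λ_eff = λ(1-P_K) = 8.9 × (1 - 0.006589) = 8.9 × 0.993411 = 8.8414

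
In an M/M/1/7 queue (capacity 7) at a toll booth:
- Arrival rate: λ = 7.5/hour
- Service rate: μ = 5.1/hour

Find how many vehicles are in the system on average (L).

ρ = λ/μ = 7.5/5.1 = 1.4706
P₀ = (1-ρ)/(1-ρ^(K+1)) = (1-1.4706)/(1-1.4706^8) = -0.4706/-20.8754 = 0.02254
P_K = P₀×ρ^K = 0.02254 × 1.4706^7 = 0.02254 × 14.8752 = 0.3353
L = ρ[1 - (K+1)ρ^K + Kρ^(K+1)] / [(1-ρ)(1-ρ^(K+1))]
L = 1.4706 × (1 - 8×14.87517 + 7×21.87542) / ((1 - 1.4706) × (1 - 21.87542)) = 5.2583 vehicles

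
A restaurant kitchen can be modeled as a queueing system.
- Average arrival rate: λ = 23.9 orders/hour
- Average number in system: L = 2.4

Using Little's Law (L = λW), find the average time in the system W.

Little's Law: L = λW, so W = L/λ
W = 2.4/23.9 = 0.1004 hours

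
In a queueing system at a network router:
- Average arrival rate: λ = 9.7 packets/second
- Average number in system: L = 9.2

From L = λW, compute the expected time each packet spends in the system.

Little's Law: L = λW, so W = L/λ
W = 9.2/9.7 = 0.9485 seconds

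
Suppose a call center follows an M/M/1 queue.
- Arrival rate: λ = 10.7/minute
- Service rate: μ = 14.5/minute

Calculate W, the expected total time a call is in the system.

First, compute utilization: ρ = λ/μ = 10.7/14.5 = 0.7379
For M/M/1: W = 1/(μ-λ)
W = 1/(14.5-10.7) = 1/3.80
W = 0.2632 minutes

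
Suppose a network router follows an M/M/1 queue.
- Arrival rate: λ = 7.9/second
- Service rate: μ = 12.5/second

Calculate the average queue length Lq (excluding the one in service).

ρ = λ/μ = 7.9/12.5 = 0.6320
For M/M/1: Lq = λ²/(μ(μ-λ))
Lq = 62.41/(12.5 × 4.60)
Lq = 1.0854 packets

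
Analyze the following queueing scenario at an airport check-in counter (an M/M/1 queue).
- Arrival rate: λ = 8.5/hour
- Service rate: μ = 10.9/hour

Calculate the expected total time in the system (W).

First, compute utilization: ρ = λ/μ = 8.5/10.9 = 0.7798
For M/M/1: W = 1/(μ-λ)
W = 1/(10.9-8.5) = 1/2.40
W = 0.4167 hours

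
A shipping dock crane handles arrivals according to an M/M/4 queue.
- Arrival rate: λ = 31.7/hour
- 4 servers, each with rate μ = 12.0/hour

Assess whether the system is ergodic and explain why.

Stability requires ρ = λ/(cμ) < 1
ρ = 31.7/(4 × 12.0) = 31.7/48.00 = 0.6604
Since 0.6604 < 1, the system is STABLE.
The servers are busy 66.04% of the time.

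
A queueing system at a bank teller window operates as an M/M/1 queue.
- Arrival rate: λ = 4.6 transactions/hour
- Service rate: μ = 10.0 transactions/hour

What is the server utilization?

Server utilization: ρ = λ/μ
ρ = 4.6/10.0 = 0.4600
The server is busy 46.00% of the time.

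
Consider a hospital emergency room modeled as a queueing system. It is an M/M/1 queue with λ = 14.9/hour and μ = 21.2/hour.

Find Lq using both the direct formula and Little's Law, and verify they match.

Method 1 (direct): Lq = λ²/(μ(μ-λ)) = 222.01/(21.2 × 6.30) = 1.6622

Method 2 (Little's Law):
W = 1/(μ-λ) = 1/6.30 = 0.15873
Wq = W - 1/μ = 0.15873 - 0.047170 = 0.11156
Lq = λWq = 14.9 × 0.11156 = 1.6622 ✔ (matches Method 1)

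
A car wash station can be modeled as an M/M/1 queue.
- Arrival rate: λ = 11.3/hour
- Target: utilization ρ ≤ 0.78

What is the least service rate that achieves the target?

ρ = λ/μ, so μ = λ/ρ
μ ≥ 11.3/0.78 = 14.4872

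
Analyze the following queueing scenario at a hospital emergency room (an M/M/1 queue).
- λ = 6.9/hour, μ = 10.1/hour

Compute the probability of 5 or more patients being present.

ρ = λ/μ = 6.9/10.1 = 0.6832
P(N ≥ n) = ρⁿ
P(N ≥ 5) = 0.6832^5
P(N ≥ 5) = 0.1488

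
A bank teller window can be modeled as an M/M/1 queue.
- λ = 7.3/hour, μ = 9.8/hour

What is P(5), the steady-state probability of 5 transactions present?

ρ = λ/μ = 7.3/9.8 = 0.7449
P(n) = (1-ρ)ρⁿ
P(5) = (1-0.7449) × 0.7449^5
P(5) = 0.25510 × 0.22935
P(5) = 0.05851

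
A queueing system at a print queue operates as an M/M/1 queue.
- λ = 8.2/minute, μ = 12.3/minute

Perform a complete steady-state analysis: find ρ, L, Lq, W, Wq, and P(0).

Step 1: ρ = λ/μ = 8.2/12.3 = 0.6667
Step 2: L = λ/(μ-λ) = 8.2/4.10 = 2.0000
Step 3: Lq = λ²/(μ(μ-λ)) = 67.24/(12.3×4.10) = 1.3333
Step 4: W = 1/(μ-λ) = 1/4.10 = 0.2439
Step 5: Wq = λ/(μ(μ-λ)) = 8.2/(12.3×4.10) = 0.1626
Step 6: P(0) = 1-ρ = 0.3333
Verify: L = λW = 8.2×0.2439 = 2.0000 ✔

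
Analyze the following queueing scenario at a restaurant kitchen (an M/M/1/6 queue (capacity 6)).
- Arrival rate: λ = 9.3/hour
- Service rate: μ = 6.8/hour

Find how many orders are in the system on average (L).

ρ = λ/μ = 9.3/6.8 = 1.36765
P₀ = (1-ρ)/(1-ρ^(K+1)) = (1-1.36765)/(1-1.36765^7) = -0.3677/-7.9500 = 0.04625
P_K = P₀×ρ^K = 0.046245 × 1.36765^6 = 0.046245 × 6.5441 = 0.3026
L = ρ[1 - (K+1)ρ^K + Kρ^(K+1)] / [(1-ρ)(1-ρ^(K+1))]
L = 1.36765 × (1 - 7×6.54410 + 6×8.95004) / ((1 - 1.36765) × (1 - 8.95004)) = 4.1605 orders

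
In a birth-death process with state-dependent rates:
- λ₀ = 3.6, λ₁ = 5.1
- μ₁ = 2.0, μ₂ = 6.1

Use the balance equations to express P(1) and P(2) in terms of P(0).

Balance equations:
State 0: λ₀P₀ = μ₁P₁ → P₁ = (λ₀/μ₁)P₀ = (3.6/2.0)P₀ = 1.8000P₀
State 1: P₂ = (λ₀λ₁)/(μ₁μ₂)P₀ = (3.6×5.1)/(2.0×6.1)P₀ = 1.5049P₀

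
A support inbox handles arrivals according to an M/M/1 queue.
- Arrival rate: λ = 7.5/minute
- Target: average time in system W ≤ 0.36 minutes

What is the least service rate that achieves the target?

For M/M/1: W = 1/(μ-λ)
Need W ≤ 0.36, so 1/(μ-λ) ≤ 0.36
μ - λ ≥ 1/0.36 = 2.7778
μ ≥ 7.5 + 2.7778 = 10.2778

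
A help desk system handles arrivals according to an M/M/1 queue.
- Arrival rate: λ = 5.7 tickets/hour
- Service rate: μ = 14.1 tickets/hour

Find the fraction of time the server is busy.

Server utilization: ρ = λ/μ
ρ = 5.7/14.1 = 0.4043
The server is busy 40.43% of the time.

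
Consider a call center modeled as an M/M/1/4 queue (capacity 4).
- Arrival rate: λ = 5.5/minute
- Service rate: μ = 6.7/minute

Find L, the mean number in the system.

ρ = λ/μ = 5.5/6.7 = 0.8209
P₀ = (1-ρ)/(1-ρ^(K+1)) = (1-0.8209)/(1-0.8209^5) = 0.17910/0.62722 = 0.2855
P_K = P₀×ρ^K = 0.28555 × 0.8209^4 = 0.28555 × 0.45411 = 0.1297
L = ρ[1 - (K+1)ρ^K + Kρ^(K+1)] / [(1-ρ)(1-ρ^(K+1))]
L = 0.8209 × (1 - 5×0.45411 + 4×0.37278) / ((1 - 0.8209) × (1 - 0.37278)) = 1.6118 calls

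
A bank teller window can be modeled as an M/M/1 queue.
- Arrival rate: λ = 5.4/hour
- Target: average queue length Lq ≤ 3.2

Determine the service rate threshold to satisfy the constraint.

For M/M/1: Lq = λ²/(μ(μ-λ))
Need Lq ≤ 3.2, i.e. μ(μ-λ) ≥ λ²/3.2
μ² - 5.4μ - 29.16/3.2 ≥ 0  →  μ² - 5.4μ - 9.1125 ≥ 0
Quadratic formula (positive root): μ = [λ + √(λ² + 4×9.1125)]/2
Discriminant: 29.16 + 4×9.1125 = 65.6100, √65.6100 = 8.1000
μ ≥ (5.4 + 8.1000)/2 = 6.7500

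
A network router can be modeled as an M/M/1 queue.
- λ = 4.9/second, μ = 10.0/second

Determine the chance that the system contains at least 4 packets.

ρ = λ/μ = 4.9/10.0 = 0.4900
P(N ≥ n) = ρⁿ
P(N ≥ 4) = 0.4900^4
P(N ≥ 4) = 0.05765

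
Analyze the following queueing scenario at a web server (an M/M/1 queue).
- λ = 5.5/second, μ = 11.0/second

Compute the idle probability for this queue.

ρ = λ/μ = 5.5/11.0 = 0.5000
P(0) = 1 - ρ = 1 - 0.5000 = 0.5000
The server is idle 50.00% of the time.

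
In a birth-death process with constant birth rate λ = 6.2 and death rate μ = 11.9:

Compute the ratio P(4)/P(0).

For constant rates: P(n)/P(0) = (λ/μ)^n
P(4)/P(0) = (6.2/11.9)^4 = 0.5210^4 = 0.07368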